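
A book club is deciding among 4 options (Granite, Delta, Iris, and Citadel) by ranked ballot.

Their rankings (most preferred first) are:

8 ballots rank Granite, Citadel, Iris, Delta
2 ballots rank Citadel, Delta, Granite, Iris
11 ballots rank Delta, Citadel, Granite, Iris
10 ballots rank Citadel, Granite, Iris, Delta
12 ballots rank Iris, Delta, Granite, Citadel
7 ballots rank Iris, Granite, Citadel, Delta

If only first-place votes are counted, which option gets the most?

First-place vote totals:
  Granite: 8
  Delta: 11
  Iris: 19
  Citadel: 12
Iris has the most first-place votes.

Iris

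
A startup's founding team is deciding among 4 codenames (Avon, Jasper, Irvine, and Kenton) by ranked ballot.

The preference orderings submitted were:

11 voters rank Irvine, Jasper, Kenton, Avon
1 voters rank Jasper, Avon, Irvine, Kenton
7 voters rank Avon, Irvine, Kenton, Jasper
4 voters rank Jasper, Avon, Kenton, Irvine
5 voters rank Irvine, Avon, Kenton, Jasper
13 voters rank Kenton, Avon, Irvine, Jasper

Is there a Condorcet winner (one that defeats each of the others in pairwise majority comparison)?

No

Head-to-head results (41 voters total):
Avon vs Jasper: Avon wins 25–16.
Avon vs Irvine: Avon wins 25–16.
Avon vs Kenton: Kenton wins 24–17.
Jasper vs Irvine: Irvine wins 36–5.
Jasper vs Kenton: Kenton wins 25–16.
Irvine vs Kenton: Irvine wins 24–17.
No candidate beats all others: Avon beats Irvine beats Kenton beats Avon, a majority cycle.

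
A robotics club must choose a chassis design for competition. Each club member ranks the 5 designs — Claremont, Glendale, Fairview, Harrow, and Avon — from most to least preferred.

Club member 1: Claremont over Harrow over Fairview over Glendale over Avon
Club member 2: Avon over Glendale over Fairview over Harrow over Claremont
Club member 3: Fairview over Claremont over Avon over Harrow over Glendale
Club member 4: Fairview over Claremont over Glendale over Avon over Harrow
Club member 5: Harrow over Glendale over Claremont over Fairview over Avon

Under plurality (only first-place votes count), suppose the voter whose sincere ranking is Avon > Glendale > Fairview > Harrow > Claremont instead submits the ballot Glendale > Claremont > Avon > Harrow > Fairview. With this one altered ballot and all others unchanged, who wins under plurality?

Fairview

First-place totals with the altered ballot: Claremont 1, Glendale 1, Fairview 2, Harrow 1, Avon 0.
The winner is unchanged: still Fairview.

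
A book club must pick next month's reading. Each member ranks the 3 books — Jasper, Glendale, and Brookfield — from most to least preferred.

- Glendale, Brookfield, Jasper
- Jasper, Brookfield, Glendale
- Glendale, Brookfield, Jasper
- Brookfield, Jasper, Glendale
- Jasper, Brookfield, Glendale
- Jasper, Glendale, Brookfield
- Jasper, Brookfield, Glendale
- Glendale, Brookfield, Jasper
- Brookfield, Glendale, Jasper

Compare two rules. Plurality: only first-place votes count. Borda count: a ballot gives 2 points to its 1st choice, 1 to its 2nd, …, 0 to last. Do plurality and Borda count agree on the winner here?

Plurality first-place counts: Jasper 4, Glendale 3, Brookfield 2 → Jasper.
Borda totals: Jasper 9, Glendale 8, Brookfield 10 → Brookfield.
The two rules disagree: plurality picks Jasper, Borda picks Brookfield.

No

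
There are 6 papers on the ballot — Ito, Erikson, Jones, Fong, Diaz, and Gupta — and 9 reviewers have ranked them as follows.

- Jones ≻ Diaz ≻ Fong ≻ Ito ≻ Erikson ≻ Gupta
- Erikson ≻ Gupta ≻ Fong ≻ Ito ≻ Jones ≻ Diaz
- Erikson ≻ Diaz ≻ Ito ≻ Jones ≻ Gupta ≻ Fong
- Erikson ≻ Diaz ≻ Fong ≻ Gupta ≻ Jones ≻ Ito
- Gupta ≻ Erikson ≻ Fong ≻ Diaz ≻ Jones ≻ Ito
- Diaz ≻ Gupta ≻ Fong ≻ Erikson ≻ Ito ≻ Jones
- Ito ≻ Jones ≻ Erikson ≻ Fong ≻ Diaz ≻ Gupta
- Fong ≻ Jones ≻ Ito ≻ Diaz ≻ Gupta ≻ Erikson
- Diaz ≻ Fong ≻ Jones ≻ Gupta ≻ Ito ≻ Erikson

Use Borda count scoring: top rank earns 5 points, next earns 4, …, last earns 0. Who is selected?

Diaz

Borda scores:
  Ito: 2 + 2 + 3 + 0 + 0 + 1 + 5 + 3 + 1 = 17
  Erikson: 1 + 5 + 5 + 5 + 4 + 2 + 3 + 0 + 0 = 25
  Jones: 5 + 1 + 2 + 1 + 1 + 0 + 4 + 4 + 3 = 21
  Fong: 3 + 3 + 0 + 3 + 3 + 3 + 2 + 5 + 4 = 26
  Diaz: 4 + 0 + 4 + 4 + 2 + 5 + 1 + 2 + 5 = 27
  Gupta: 0 + 4 + 1 + 2 + 5 + 4 + 0 + 1 + 2 = 19
Diaz has the highest total.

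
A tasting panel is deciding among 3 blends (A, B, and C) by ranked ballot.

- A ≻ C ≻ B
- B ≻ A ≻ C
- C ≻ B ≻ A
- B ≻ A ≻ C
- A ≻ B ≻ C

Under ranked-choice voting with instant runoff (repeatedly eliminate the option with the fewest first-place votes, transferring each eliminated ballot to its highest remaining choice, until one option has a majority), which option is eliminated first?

Round 1: A 2, B 2, C 1. C has the fewest and is eliminated.
Round 2: B 3, A 2. B has a majority.

C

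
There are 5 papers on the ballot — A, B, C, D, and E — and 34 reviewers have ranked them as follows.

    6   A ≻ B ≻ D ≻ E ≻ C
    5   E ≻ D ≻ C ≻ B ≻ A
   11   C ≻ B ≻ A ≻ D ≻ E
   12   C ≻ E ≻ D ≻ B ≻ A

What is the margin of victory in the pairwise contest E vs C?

Ballots ranking E above C: 6+5 = 11.
Ballots ranking C above E: 11+12 = 23.
C wins 23–11, a margin of 12.

12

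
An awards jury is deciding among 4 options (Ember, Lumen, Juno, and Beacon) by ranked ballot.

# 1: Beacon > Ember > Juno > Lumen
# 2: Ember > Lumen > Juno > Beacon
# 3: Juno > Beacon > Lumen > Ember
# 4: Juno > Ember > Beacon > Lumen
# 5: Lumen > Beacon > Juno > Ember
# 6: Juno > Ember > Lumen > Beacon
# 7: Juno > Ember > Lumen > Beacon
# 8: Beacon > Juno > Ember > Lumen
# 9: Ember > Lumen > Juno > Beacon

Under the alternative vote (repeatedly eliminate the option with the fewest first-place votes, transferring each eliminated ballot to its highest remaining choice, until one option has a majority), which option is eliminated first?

Round 1: Juno 4, Ember 2, Beacon 2, Lumen 1. Lumen has the fewest and is eliminated.
Round 2: Juno 4, Beacon 3, Ember 2. Ember has the fewest and is eliminated.
Round 3: Juno 6, Beacon 3. Juno has a majority.

Lumen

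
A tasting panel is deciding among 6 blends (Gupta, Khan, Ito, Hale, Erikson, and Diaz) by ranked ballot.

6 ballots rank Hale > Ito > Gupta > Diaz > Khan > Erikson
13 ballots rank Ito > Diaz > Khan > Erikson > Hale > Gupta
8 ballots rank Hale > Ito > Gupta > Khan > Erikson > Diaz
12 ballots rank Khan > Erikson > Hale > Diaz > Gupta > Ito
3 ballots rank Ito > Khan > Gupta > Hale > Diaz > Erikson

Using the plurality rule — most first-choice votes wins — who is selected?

Ito

First-place vote totals:
  Gupta: 0
  Khan: 12
  Ito: 16
  Hale: 14
  Erikson: 0
  Diaz: 0
Ito has the most first-place votes.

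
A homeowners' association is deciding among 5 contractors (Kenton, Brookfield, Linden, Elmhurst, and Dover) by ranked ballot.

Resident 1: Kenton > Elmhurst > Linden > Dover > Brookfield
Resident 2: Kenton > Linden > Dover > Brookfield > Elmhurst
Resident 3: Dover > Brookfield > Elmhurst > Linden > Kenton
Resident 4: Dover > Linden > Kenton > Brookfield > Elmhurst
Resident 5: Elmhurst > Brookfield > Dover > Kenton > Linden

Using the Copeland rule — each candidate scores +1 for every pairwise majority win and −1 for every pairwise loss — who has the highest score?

Pairwise results:
  Kenton vs Brookfield: Kenton wins 3–2.
  Kenton vs Linden: Kenton wins 3–2.
  Kenton vs Elmhurst: Kenton wins 3–2.
  Kenton vs Dover: Dover wins 3–2.
  Brookfield vs Linden: Linden wins 3–2.
  Brookfield vs Elmhurst: Brookfield wins 3–2.
  Brookfield vs Dover: Dover wins 4–1.
  Linden vs Elmhurst: Elmhurst wins 3–2.
  Linden vs Dover: Dover wins 3–2.
  Elmhurst vs Dover: Dover wins 3–2.
Copeland scores (wins − losses):
  Kenton: 3 − 1 = 2
  Brookfield: 1 − 3 = -2
  Linden: 1 − 3 = -2
  Elmhurst: 1 − 3 = -2
  Dover: 4 − 0 = 4
Dover has the best Copeland score.

Dover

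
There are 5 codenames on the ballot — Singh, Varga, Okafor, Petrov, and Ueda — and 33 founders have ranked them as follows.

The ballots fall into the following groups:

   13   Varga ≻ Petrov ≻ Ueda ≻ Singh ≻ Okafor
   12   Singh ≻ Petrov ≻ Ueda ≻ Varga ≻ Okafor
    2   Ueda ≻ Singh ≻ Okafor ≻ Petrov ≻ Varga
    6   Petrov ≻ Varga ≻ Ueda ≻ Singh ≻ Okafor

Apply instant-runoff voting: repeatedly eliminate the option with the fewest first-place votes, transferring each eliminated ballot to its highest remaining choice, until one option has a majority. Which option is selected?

Varga

Round 1: Varga 13, Singh 12, Petrov 6, Ueda 2, Okafor 0. Okafor has the fewest and is eliminated.
Round 2: Varga 13, Singh 12, Petrov 6, Ueda 2. Ueda has the fewest and is eliminated.
Round 3: Singh 14, Varga 13, Petrov 6. Petrov has the fewest and is eliminated.
Round 4: Varga 19, Singh 14. Varga has a majority.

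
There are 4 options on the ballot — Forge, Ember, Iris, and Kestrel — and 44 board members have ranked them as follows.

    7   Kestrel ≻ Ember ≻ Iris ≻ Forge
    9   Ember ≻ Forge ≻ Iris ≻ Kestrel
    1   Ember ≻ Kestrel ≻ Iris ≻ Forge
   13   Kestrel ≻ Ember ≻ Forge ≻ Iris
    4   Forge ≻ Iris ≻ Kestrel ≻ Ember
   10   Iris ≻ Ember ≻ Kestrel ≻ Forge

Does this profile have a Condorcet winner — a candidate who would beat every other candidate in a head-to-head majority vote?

No

Head-to-head results (44 voters total):
Forge vs Ember: Ember wins 40–4.
Forge vs Iris: Forge wins 26–18.
Forge vs Kestrel: Kestrel wins 31–13.
Ember vs Iris: Ember wins 30–14.
Ember vs Kestrel: Kestrel wins 24–20.
Iris vs Kestrel: Iris wins 23–21.
No candidate beats all others: Forge beats Iris beats Kestrel beats Forge, a majority cycle.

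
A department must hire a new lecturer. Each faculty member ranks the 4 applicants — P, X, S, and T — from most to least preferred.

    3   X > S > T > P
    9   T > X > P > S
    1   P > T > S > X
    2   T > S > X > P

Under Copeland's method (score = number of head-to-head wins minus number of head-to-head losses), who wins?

Pairwise results:
  P vs X: X wins 14–1.
  P vs S: P wins 10–5.
  P vs T: T wins 14–1.
  X vs S: X wins 12–3.
  X vs T: T wins 12–3.
  S vs T: T wins 12–3.
Copeland scores (wins − losses):
  P: 1 − 2 = -1
  X: 2 − 1 = 1
  S: 0 − 3 = -3
  T: 3 − 0 = 3
T has the best Copeland score.

T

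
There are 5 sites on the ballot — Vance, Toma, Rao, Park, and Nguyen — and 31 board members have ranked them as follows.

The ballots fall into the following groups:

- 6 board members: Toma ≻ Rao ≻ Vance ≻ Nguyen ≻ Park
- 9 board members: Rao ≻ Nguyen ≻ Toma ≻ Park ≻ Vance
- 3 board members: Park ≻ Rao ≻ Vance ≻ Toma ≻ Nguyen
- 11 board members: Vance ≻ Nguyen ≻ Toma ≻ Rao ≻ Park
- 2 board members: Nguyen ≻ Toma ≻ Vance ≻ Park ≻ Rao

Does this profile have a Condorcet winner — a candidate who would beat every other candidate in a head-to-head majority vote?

Head-to-head results (31 voters total):
Vance vs Toma: Toma wins 17–14.
Vance vs Rao: Rao wins 18–13.
Vance vs Park: Vance wins 19–12.
Vance vs Nguyen: Vance wins 20–11.
Toma vs Rao: Toma wins 19–12.
Toma vs Park: Toma wins 28–3.
Toma vs Nguyen: Nguyen wins 22–9.
Rao vs Park: Rao wins 26–5.
Rao vs Nguyen: Rao wins 18–13.
Park vs Nguyen: Nguyen wins 28–3.
No candidate beats all others: Vance beats Nguyen beats Toma beats Vance, a majority cycle.

No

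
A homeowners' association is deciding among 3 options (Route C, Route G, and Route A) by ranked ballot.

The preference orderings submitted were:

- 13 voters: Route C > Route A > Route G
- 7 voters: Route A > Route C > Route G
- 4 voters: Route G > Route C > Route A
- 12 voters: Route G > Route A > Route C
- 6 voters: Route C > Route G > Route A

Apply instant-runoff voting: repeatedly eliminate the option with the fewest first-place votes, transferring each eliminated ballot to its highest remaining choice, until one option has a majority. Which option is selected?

Route C

Round 1: Route C 19, Route G 16, Route A 7. Route A has the fewest and is eliminated.
Round 2: Route C 26, Route G 16. Route C has a majority.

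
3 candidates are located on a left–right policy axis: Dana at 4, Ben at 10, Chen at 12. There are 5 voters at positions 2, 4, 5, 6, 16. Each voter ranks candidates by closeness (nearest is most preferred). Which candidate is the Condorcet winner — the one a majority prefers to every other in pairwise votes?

With single-peaked preferences on a line, the Condorcet winner is the candidate closest to the median voter.
The median voter (position 5) is closest to Dana at 4.
Check: Dana vs Ben — voters closer to Dana: 4 of 5.

Dana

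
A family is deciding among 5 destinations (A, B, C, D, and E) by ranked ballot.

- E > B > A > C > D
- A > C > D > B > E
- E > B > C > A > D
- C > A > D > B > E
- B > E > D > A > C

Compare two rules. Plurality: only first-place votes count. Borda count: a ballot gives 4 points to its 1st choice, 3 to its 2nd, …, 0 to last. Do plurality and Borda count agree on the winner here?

Plurality first-place counts: A 1, B 1, C 1, D 0, E 2 → E.
Borda totals: A 11, B 12, C 10, D 6, E 11 → B.
The two rules disagree: plurality picks E, Borda picks B.

No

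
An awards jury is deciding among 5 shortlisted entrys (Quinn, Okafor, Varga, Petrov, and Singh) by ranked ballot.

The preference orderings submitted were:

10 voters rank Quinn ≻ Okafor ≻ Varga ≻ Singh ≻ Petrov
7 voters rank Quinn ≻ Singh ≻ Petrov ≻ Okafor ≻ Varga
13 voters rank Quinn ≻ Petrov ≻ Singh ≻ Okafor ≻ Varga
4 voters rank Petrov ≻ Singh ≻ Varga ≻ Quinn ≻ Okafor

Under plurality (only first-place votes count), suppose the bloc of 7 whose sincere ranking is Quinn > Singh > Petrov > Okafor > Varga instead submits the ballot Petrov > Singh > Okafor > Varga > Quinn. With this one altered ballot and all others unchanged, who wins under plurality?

First-place totals with the altered ballot: Quinn 23, Okafor 0, Varga 0, Petrov 11, Singh 0.
The winner is unchanged: still Quinn.

Quinn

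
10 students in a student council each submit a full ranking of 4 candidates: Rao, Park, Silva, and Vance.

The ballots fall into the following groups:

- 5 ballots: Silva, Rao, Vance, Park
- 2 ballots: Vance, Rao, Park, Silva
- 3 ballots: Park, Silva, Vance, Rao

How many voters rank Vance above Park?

Ballots ranking Vance above Park: 5+2 = 7.
Ballots ranking Park above Vance: 3.
So 7 of 10 voters prefer Vance to Park.

7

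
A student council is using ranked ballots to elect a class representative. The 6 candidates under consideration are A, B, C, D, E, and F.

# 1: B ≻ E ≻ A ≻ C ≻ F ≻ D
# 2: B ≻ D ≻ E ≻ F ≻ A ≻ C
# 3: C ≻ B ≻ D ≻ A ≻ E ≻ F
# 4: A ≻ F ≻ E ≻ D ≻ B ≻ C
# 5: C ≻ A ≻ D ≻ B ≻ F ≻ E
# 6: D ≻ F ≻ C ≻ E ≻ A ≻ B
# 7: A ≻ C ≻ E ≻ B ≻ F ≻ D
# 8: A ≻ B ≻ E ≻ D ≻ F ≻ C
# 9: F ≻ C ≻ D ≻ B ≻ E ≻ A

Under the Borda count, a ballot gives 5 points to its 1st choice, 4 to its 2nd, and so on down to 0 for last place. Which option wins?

Borda scores:
  A: 3 + 1 + 2 + 5 + 4 + 1 + 5 + 5 + 0 = 26
  B: 5 + 5 + 4 + 1 + 2 + 0 + 2 + 4 + 2 = 25
  C: 2 + 0 + 5 + 0 + 5 + 3 + 4 + 0 + 4 = 23
  D: 0 + 4 + 3 + 2 + 3 + 5 + 0 + 2 + 3 = 22
  E: 4 + 3 + 1 + 3 + 0 + 2 + 3 + 3 + 1 = 20
  F: 1 + 2 + 0 + 4 + 1 + 4 + 1 + 1 + 5 = 19
A has the highest total.

A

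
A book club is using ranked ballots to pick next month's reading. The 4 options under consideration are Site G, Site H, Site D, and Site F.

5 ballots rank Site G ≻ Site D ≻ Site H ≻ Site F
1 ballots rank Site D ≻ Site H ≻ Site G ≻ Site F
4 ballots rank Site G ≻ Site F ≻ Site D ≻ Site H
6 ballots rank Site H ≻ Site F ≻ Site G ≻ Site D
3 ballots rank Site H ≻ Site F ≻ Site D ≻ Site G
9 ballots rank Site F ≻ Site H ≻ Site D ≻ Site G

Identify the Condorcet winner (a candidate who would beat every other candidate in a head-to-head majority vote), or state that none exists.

Head-to-head results (28 voters total):
Site G vs Site H: Site H wins 19–9.
Site G vs Site D: Site G wins 15–13.
Site G vs Site F: Site F wins 18–10.
Site H vs Site D: Site H wins 18–10.
Site H vs Site F: Site H wins 15–13.
Site D vs Site F: Site F wins 22–6.
Site H beats each rival — Site G (19–9), Site D (18–10), Site F (15–13) — so Site H is the Condorcet winner.

Site H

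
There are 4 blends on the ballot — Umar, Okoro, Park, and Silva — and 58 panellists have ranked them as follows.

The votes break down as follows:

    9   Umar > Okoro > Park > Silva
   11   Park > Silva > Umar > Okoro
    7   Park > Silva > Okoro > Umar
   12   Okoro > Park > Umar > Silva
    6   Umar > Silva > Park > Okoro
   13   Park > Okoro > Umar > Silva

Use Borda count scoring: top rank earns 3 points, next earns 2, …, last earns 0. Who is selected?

Borda scores:
  Umar: 9·3 + 11·1 + 7·0 + 12·1 + 6·3 + 13·1 = 81
  Okoro: 9·2 + 11·0 + 7·1 + 12·3 + 6·0 + 13·2 = 87
  Park: 9·1 + 11·3 + 7·3 + 12·2 + 6·1 + 13·3 = 132
  Silva: 9·0 + 11·2 + 7·2 + 12·0 + 6·2 + 13·0 = 48
Park has the highest total.

Park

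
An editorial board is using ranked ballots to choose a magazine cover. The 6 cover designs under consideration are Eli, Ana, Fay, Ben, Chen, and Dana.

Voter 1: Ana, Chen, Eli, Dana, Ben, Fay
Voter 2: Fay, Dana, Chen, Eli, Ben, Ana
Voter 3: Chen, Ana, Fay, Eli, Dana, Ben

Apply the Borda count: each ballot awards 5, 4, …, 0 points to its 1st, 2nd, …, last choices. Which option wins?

Chen

Borda scores:
  Eli: 3 + 2 + 2 = 7
  Ana: 5 + 0 + 4 = 9
  Fay: 0 + 5 + 3 = 8
  Ben: 1 + 1 + 0 = 2
  Chen: 4 + 3 + 5 = 12
  Dana: 2 + 4 + 1 = 7
Chen has the highest total.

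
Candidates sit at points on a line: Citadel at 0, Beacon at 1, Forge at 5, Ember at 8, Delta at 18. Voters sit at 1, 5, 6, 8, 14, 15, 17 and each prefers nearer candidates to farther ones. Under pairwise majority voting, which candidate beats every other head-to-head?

Ember

With single-peaked preferences on a line, the Condorcet winner is the candidate closest to the median voter.
The median voter (position 8) is closest to Ember at 8.
Check: Ember vs Forge — voters closer to Ember: 4 of 7.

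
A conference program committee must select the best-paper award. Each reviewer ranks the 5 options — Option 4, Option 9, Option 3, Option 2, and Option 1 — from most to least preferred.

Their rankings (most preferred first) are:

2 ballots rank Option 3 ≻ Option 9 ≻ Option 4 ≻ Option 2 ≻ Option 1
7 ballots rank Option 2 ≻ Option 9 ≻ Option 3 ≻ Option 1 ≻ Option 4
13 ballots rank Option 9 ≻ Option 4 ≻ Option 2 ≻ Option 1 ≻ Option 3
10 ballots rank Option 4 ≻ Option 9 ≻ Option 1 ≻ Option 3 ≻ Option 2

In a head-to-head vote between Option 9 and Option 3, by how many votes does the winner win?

28

Ballots ranking Option 9 above Option 3: 7+13+10 = 30.
Ballots ranking Option 3 above Option 9: 2.
Option 9 wins 30–2, a margin of 28.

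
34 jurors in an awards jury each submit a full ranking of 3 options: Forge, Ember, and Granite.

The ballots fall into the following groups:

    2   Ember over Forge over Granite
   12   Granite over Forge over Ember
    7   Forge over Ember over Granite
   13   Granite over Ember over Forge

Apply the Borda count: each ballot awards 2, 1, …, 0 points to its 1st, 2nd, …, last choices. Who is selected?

Borda scores:
  Forge: 2·1 + 12·1 + 7·2 + 13·0 = 28
  Ember: 2·2 + 12·0 + 7·1 + 13·1 = 24
  Granite: 2·0 + 12·2 + 7·0 + 13·2 = 50
Granite has the highest total.

Granite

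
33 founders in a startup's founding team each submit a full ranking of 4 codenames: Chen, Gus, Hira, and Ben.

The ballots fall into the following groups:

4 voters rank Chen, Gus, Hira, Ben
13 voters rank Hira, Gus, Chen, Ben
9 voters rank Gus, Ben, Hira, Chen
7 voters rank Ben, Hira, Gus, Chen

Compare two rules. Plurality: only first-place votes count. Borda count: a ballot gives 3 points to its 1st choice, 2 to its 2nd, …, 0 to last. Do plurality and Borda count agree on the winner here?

No

Plurality first-place counts: Chen 4, Gus 9, Hira 13, Ben 7 → Hira.
Borda totals: Chen 25, Gus 68, Hira 66, Ben 39 → Gus.
The two rules disagree: plurality picks Hira, Borda picks Gus.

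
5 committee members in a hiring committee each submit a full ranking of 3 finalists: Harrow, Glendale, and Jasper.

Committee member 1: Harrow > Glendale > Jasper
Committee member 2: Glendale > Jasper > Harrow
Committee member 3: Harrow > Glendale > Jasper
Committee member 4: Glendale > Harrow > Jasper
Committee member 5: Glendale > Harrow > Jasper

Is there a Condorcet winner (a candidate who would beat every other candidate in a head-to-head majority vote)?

Yes

Head-to-head results (5 voters total):
Harrow vs Glendale: Glendale wins 3–2.
Harrow vs Jasper: Harrow wins 4–1.
Glendale vs Jasper: Glendale wins 5–0.
Glendale beats each rival — Harrow (3–2), Jasper (5–0) — so Glendale is the Condorcet winner.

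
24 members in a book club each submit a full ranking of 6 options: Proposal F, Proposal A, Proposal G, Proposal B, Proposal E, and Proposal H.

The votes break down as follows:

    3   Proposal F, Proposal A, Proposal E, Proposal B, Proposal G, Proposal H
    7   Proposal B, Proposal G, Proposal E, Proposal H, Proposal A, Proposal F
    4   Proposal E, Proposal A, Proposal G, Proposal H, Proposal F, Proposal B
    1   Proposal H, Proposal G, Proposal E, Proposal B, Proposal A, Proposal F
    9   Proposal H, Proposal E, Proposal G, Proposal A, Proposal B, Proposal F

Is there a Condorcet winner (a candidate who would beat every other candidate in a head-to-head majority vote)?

Head-to-head results (24 voters total):
Proposal F vs Proposal A: Proposal A wins 21–3.
Proposal F vs Proposal G: Proposal G wins 21–3.
Proposal F vs Proposal B: Proposal B wins 17–7.
Proposal F vs Proposal E: Proposal E wins 21–3.
Proposal F vs Proposal H: Proposal H wins 21–3.
Proposal A vs Proposal G: Proposal G wins 17–7.
Proposal A vs Proposal B: Proposal A wins 16–8.
Proposal A vs Proposal E: Proposal E wins 21–3.
Proposal A vs Proposal H: Proposal H wins 17–7.
Proposal G vs Proposal B: Proposal G wins 14–10.
Proposal G vs Proposal E: Proposal E wins 16–8.
Proposal G vs Proposal H: Proposal G wins 14–10.
Proposal B vs Proposal E: Proposal E wins 17–7.
Proposal B vs Proposal H: Proposal H wins 14–10.
Proposal E vs Proposal H: Proposal E wins 14–10.
Proposal E beats each rival — Proposal F (21–3), Proposal A (21–3), Proposal G (16–8), Proposal B (17–7), Proposal H (14–10) — so Proposal E is the Condorcet winner.

Yes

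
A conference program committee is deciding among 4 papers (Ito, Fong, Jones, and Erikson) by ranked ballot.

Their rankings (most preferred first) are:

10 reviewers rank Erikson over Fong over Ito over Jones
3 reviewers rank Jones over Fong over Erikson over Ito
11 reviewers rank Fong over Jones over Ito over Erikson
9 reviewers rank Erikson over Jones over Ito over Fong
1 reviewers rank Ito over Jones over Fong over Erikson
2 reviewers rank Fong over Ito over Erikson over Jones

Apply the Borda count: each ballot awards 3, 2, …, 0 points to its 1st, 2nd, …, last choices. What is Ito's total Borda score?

Borda scores:
  Ito: 10·1 + 3·0 + 11·1 + 9·1 + 3 + 2·2 = 37
  Fong: 10·2 + 3·2 + 11·3 + 9·0 + 1 + 2·3 = 66
  Jones: 10·0 + 3·3 + 11·2 + 9·2 + 2 + 2·0 = 51
  Erikson: 10·3 + 3·1 + 11·0 + 9·3 + 0 + 2·1 = 62

37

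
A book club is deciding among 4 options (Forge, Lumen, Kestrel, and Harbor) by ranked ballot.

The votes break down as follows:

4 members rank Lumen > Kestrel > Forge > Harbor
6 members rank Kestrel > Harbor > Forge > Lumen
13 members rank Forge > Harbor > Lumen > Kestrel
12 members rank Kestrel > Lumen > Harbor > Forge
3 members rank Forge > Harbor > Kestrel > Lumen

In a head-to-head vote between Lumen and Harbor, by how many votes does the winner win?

6

Ballots ranking Lumen above Harbor: 4+12 = 16.
Ballots ranking Harbor above Lumen: 6+13+3 = 22.
Harbor wins 22–16, a margin of 6.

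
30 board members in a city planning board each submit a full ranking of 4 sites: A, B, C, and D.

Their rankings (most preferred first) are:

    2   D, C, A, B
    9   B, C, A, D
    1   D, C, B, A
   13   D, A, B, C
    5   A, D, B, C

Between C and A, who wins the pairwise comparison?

Ballots ranking C above A: 2+9+1 = 12.
Ballots ranking A above C: 13+5 = 18.
A wins the head-to-head, 18–12.

A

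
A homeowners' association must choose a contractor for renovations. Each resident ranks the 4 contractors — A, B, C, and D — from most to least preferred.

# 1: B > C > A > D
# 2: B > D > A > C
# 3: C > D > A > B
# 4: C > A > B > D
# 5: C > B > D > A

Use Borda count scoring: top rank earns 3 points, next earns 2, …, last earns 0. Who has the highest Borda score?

C

Borda scores:
  A: 1 + 1 + 1 + 2 + 0 = 5
  B: 3 + 3 + 0 + 1 + 2 = 9
  C: 2 + 0 + 3 + 3 + 3 = 11
  D: 0 + 2 + 2 + 0 + 1 = 5
C has the highest total.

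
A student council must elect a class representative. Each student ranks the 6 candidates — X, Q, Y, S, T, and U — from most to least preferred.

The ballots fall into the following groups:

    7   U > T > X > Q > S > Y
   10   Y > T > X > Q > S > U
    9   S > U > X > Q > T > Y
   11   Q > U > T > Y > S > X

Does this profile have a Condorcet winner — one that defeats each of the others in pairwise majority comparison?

No

Head-to-head results (37 voters total):
X vs Q: X wins 26–11.
X vs Y: Y wins 21–16.
X vs S: S wins 20–17.
X vs T: T wins 28–9.
X vs U: U wins 27–10.
Q vs Y: Q wins 27–10.
Q vs S: Q wins 28–9.
Q vs T: Q wins 20–17.
Q vs U: Q wins 21–16.
Y vs S: Y wins 21–16.
Y vs T: T wins 27–10.
Y vs U: U wins 27–10.
S vs T: T wins 28–9.
S vs U: S wins 19–18.
T vs U: U wins 27–10.
No candidate beats all others: X beats Q beats Y beats X, a majority cycle.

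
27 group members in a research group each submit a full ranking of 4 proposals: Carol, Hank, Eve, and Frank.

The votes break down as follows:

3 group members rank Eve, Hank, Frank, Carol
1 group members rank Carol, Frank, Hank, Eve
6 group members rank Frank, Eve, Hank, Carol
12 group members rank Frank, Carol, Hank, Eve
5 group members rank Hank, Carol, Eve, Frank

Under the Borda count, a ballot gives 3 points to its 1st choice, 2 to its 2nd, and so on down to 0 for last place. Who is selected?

Borda scores:
  Carol: 3·0 + 3 + 6·0 + 12·2 + 5·2 = 37
  Hank: 3·2 + 1 + 6·1 + 12·1 + 5·3 = 40
  Eve: 3·3 + 0 + 6·2 + 12·0 + 5·1 = 26
  Frank: 3·1 + 2 + 6·3 + 12·3 + 5·0 = 59
Frank has the highest total.

Frank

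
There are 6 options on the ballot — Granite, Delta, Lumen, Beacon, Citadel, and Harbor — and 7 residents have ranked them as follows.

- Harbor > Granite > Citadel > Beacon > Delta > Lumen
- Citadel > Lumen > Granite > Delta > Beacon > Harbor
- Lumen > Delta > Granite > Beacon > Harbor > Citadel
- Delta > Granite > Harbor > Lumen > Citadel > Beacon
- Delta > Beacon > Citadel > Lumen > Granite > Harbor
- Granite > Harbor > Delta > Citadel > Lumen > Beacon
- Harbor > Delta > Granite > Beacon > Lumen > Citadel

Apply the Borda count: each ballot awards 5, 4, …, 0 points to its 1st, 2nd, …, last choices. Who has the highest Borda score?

Borda scores:
  Granite: 4 + 3 + 3 + 4 + 1 + 5 + 3 = 23
  Delta: 1 + 2 + 4 + 5 + 5 + 3 + 4 = 24
  Lumen: 0 + 4 + 5 + 2 + 2 + 1 + 1 = 15
  Beacon: 2 + 1 + 2 + 0 + 4 + 0 + 2 = 11
  Citadel: 3 + 5 + 0 + 1 + 3 + 2 + 0 = 14
  Harbor: 5 + 0 + 1 + 3 + 0 + 4 + 5 = 18
Delta has the highest total.

Delta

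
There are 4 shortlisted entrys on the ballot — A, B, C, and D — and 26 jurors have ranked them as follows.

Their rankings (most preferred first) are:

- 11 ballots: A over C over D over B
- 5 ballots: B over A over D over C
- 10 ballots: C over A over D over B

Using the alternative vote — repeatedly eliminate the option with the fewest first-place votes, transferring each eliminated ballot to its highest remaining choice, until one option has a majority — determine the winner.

Round 1: A 11, C 10, B 5, D 0. D has the fewest and is eliminated.
Round 2: A 11, C 10, B 5. B has the fewest and is eliminated.
Round 3: A 16, C 10. A has a majority.

A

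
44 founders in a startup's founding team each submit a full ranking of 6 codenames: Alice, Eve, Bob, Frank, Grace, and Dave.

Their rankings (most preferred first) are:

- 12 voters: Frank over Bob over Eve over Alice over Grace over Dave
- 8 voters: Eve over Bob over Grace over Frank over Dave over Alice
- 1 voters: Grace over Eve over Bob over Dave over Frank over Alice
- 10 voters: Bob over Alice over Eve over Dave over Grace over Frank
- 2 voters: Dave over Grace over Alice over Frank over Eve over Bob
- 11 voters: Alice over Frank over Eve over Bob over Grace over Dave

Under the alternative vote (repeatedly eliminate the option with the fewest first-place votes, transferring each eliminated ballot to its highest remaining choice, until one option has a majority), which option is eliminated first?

Round 1: Frank 12, Alice 11, Bob 10, Eve 8, Dave 2, Grace 1. Grace has the fewest and is eliminated.
Round 2: Frank 12, Alice 11, Bob 10, Eve 9, Dave 2. Dave has the fewest and is eliminated.
Round 3: Alice 13, Frank 12, Bob 10, Eve 9. Eve has the fewest and is eliminated.
Round 4: Bob 19, Alice 13, Frank 12. Frank has the fewest and is eliminated.
Round 5: Bob 31, Alice 13. Bob has a majority.

Grace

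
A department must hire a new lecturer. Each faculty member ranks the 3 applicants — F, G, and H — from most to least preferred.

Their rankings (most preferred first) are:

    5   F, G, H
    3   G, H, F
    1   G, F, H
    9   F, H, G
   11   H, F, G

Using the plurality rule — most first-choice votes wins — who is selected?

F

First-place vote totals:
  F: 14
  G: 4
  H: 11
F has the most first-place votes.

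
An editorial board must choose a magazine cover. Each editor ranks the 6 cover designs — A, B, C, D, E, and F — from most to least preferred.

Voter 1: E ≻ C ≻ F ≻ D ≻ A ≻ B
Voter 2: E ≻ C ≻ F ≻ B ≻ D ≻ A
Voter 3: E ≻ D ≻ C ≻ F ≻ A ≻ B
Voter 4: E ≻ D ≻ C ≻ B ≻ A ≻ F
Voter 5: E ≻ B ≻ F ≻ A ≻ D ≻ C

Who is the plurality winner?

First-place vote totals:
  A: 0
  B: 0
  C: 0
  D: 0
  E: 5
  F: 0
E has the most first-place votes.

E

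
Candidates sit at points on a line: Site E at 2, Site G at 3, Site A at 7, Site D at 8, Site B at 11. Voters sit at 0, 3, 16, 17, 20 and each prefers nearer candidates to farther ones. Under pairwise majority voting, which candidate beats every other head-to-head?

With single-peaked preferences on a line, the Condorcet winner is the candidate closest to the median voter.
The median voter (position 16) is closest to Site B at 11.
Check: Site B vs Site D — voters closer to Site B: 3 of 5.

Site B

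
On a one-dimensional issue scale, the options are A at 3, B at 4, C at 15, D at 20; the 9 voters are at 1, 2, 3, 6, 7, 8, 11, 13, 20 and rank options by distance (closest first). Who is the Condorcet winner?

B

With single-peaked preferences on a line, the Condorcet winner is the candidate closest to the median voter.
The median voter (position 7) is closest to B at 4.
Check: B vs C — voters closer to B: 6 of 9.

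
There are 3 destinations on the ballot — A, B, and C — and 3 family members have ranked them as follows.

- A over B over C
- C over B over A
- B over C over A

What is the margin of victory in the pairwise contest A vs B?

Ballots ranking A above B: 1.
Ballots ranking B above A: 2.
B wins 2–1, a margin of 1.

1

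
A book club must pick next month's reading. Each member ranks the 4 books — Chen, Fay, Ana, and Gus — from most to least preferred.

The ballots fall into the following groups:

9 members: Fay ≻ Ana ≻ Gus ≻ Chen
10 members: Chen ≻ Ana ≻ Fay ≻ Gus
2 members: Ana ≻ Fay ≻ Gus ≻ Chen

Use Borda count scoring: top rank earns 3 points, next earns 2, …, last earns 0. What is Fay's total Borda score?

41

Borda scores:
  Chen: 9·0 + 10·3 + 2·0 = 30
  Fay: 9·3 + 10·1 + 2·2 = 41
  Ana: 9·2 + 10·2 + 2·3 = 44
  Gus: 9·1 + 10·0 + 2·1 = 11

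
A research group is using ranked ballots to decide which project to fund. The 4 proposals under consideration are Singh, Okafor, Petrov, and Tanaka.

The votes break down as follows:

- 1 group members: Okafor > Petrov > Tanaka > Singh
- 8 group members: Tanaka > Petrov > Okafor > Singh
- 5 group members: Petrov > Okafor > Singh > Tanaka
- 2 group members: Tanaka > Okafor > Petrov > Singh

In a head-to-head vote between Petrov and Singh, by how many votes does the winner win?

16

Ballots ranking Petrov above Singh: 1+8+5+2 = 16.
Ballots ranking Singh above Petrov: 0.
Petrov wins 16–0, a margin of 16.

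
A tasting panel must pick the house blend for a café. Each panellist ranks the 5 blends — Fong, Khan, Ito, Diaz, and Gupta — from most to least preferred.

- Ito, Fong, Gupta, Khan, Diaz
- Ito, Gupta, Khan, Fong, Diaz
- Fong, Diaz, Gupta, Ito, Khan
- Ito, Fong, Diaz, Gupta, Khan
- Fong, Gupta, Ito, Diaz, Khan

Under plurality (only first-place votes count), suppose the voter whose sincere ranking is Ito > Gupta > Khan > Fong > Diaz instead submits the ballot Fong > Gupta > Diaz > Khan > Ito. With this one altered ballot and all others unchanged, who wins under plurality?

Fong

First-place totals with the altered ballot: Fong 3, Khan 0, Ito 2, Diaz 0, Gupta 0.
The switch changes the winner from Ito to Fong.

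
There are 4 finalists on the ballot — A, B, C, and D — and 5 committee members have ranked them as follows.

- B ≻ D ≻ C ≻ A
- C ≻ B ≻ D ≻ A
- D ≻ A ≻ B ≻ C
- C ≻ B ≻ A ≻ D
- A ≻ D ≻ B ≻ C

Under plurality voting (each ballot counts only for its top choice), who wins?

C

First-place vote totals:
  A: 1
  B: 1
  C: 2
  D: 1
C has the most first-place votes.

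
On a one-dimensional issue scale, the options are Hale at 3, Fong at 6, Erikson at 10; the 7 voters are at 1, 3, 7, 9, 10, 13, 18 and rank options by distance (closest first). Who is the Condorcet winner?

With single-peaked preferences on a line, the Condorcet winner is the candidate closest to the median voter.
The median voter (position 9) is closest to Erikson at 10.
Check: Erikson vs Hale — voters closer to Erikson: 5 of 7.

Erikson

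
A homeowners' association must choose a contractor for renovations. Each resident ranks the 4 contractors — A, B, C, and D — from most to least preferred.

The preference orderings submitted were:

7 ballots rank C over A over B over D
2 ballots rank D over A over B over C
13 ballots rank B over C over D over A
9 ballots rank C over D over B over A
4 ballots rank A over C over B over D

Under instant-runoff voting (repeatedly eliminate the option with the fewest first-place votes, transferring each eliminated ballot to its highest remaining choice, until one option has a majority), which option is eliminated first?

D

Round 1: C 16, B 13, A 4, D 2. D has the fewest and is eliminated.
Round 2: C 16, B 13, A 6. A has the fewest and is eliminated.
Round 3: C 20, B 15. C has a majority.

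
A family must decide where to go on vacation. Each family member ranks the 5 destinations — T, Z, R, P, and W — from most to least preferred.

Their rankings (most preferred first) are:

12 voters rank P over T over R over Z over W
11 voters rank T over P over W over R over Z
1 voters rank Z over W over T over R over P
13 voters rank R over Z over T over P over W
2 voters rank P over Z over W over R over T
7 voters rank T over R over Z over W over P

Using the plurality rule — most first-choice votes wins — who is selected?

T

First-place vote totals:
  T: 18
  Z: 1
  R: 13
  P: 14
  W: 0
T has the most first-place votes.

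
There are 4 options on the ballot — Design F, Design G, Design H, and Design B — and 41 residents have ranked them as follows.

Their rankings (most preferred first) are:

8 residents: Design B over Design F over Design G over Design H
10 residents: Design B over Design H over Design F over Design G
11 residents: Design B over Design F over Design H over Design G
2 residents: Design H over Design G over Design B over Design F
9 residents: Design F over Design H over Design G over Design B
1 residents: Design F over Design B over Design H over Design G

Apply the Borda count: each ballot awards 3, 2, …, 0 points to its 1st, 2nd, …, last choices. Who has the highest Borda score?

Design B

Borda scores:
  Design F: 8·2 + 10·1 + 11·2 + 2·0 + 9·3 + 3 = 78
  Design G: 8·1 + 10·0 + 11·0 + 2·2 + 9·1 + 0 = 21
  Design H: 8·0 + 10·2 + 11·1 + 2·3 + 9·2 + 1 = 56
  Design B: 8·3 + 10·3 + 11·3 + 2·1 + 9·0 + 2 = 91
Design B has the highest total.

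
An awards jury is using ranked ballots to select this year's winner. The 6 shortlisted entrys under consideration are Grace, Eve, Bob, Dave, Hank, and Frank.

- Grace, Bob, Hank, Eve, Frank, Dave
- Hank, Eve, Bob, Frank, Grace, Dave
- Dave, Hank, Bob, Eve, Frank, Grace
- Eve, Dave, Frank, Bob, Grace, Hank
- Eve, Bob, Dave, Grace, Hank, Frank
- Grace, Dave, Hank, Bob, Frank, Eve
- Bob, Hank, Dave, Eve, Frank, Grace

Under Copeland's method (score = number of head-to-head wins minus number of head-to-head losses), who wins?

Pairwise results:
  Grace vs Eve: Eve wins 5–2.
  Grace vs Bob: Bob wins 5–2.
  Grace vs Dave: Dave wins 4–3.
  Grace vs Hank: Grace wins 4–3.
  Grace vs Frank: Frank wins 4–3.
  Eve vs Bob: Bob wins 4–3.
  Eve vs Dave: Eve wins 4–3.
  Eve vs Hank: Hank wins 5–2.
  Eve vs Frank: Eve wins 6–1.
  Bob vs Dave: Bob wins 4–3.
  Bob vs Hank: Bob wins 4–3.
  Bob vs Frank: Bob wins 6–1.
  Dave vs Hank: Dave wins 4–3.
  Dave vs Frank: Dave wins 5–2.
  Hank vs Frank: Hank wins 6–1.
Copeland scores (wins − losses):
  Grace: 1 − 4 = -3
  Eve: 3 − 2 = 1
  Bob: 5 − 0 = 5
  Dave: 3 − 2 = 1
  Hank: 2 − 3 = -1
  Frank: 1 − 4 = -3
Bob has the best Copeland score.

Bob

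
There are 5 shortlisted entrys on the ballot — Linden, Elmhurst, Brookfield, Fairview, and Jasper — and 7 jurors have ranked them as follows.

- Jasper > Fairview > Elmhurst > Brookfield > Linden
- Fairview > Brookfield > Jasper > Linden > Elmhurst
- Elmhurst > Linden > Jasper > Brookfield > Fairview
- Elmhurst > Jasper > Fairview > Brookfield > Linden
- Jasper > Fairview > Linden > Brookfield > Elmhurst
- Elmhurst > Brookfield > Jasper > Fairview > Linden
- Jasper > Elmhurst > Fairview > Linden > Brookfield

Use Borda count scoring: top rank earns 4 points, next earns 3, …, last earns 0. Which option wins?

Jasper

Borda scores:
  Linden: 0 + 1 + 3 + 0 + 2 + 0 + 1 = 7
  Elmhurst: 2 + 0 + 4 + 4 + 0 + 4 + 3 = 17
  Brookfield: 1 + 3 + 1 + 1 + 1 + 3 + 0 = 10
  Fairview: 3 + 4 + 0 + 2 + 3 + 1 + 2 = 15
  Jasper: 4 + 2 + 2 + 3 + 4 + 2 + 4 = 21
Jasper has the highest total.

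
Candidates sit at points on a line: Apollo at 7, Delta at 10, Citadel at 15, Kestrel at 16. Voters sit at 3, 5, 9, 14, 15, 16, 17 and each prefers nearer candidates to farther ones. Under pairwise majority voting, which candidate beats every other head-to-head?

Citadel

With single-peaked preferences on a line, the Condorcet winner is the candidate closest to the median voter.
The median voter (position 14) is closest to Citadel at 15.
Check: Citadel vs Kestrel — voters closer to Citadel: 5 of 7.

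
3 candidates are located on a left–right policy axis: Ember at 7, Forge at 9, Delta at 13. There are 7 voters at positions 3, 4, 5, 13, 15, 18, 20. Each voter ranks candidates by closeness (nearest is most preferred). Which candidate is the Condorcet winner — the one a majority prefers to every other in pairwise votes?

Delta

With single-peaked preferences on a line, the Condorcet winner is the candidate closest to the median voter.
The median voter (position 13) is closest to Delta at 13.
Check: Delta vs Ember — voters closer to Delta: 4 of 7.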